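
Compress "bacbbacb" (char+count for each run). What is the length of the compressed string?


Input: bacbbacb
Runs:
  'b' x 1 => "b1"
  'a' x 1 => "a1"
  'c' x 1 => "c1"
  'b' x 2 => "b2"
  'a' x 1 => "a1"
  'c' x 1 => "c1"
  'b' x 1 => "b1"
Compressed: "b1a1c1b2a1c1b1"
Compressed length: 14

14


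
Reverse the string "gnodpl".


Input: gnodpl
Reading characters right to left:
  Position 5: 'l'
  Position 4: 'p'
  Position 3: 'd'
  Position 2: 'o'
  Position 1: 'n'
  Position 0: 'g'
Reversed: lpdong

lpdong


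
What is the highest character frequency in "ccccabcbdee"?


Input: ccccabcbdee
Character counts:
  'a': 1
  'b': 2
  'c': 5
  'd': 1
  'e': 2
Maximum frequency: 5

5


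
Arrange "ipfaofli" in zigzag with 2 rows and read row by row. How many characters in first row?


Zigzag "ipfaofli" into 2 rows:
Placing characters:
  'i' => row 0
  'p' => row 1
  'f' => row 0
  'a' => row 1
  'o' => row 0
  'f' => row 1
  'l' => row 0
  'i' => row 1
Rows:
  Row 0: "ifol"
  Row 1: "pafi"
First row length: 4

4


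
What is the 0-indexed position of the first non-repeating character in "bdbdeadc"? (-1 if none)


Input: bdbdeadc
Character frequencies:
  'a': 1
  'b': 2
  'c': 1
  'd': 3
  'e': 1
Scanning left to right for freq == 1:
  Position 0 ('b'): freq=2, skip
  Position 1 ('d'): freq=3, skip
  Position 2 ('b'): freq=2, skip
  Position 3 ('d'): freq=3, skip
  Position 4 ('e'): unique! => answer = 4

4


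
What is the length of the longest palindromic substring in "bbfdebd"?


Input: "bbfdebd"
Checking substrings for palindromes:
  [0:2] "bb" (len 2) => palindrome
Longest palindromic substring: "bb" with length 2

2


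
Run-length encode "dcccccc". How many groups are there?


Input: dcccccc
Scanning for consecutive runs:
  Group 1: 'd' x 1 (positions 0-0)
  Group 2: 'c' x 6 (positions 1-6)
Total groups: 2

2


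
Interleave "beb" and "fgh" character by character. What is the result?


Interleaving "beb" and "fgh":
  Position 0: 'b' from first, 'f' from second => "bf"
  Position 1: 'e' from first, 'g' from second => "eg"
  Position 2: 'b' from first, 'h' from second => "bh"
Result: bfegbh

bfegbh


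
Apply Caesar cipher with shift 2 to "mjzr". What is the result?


Caesar cipher: shift "mjzr" by 2
  'm' (pos 12) + 2 = pos 14 = 'o'
  'j' (pos 9) + 2 = pos 11 = 'l'
  'z' (pos 25) + 2 = pos 1 = 'b'
  'r' (pos 17) + 2 = pos 19 = 't'
Result: olbt

olbt


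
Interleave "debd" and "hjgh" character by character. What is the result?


Interleaving "debd" and "hjgh":
  Position 0: 'd' from first, 'h' from second => "dh"
  Position 1: 'e' from first, 'j' from second => "ej"
  Position 2: 'b' from first, 'g' from second => "bg"
  Position 3: 'd' from first, 'h' from second => "dh"
Result: dhejbgdh

dhejbgdh


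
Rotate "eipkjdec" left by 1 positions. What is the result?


Input: "eipkjdec", rotate left by 1
First 1 characters: "e"
Remaining characters: "ipkjdec"
Concatenate remaining + first: "ipkjdec" + "e" = "ipkjdece"

ipkjdece


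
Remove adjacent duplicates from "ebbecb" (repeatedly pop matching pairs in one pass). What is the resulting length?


Input: ebbecb
Stack-based adjacent duplicate removal:
  Read 'e': push. Stack: e
  Read 'b': push. Stack: eb
  Read 'b': matches stack top 'b' => pop. Stack: e
  Read 'e': matches stack top 'e' => pop. Stack: (empty)
  Read 'c': push. Stack: c
  Read 'b': push. Stack: cb
Final stack: "cb" (length 2)

2


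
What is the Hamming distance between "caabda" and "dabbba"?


Comparing "caabda" and "dabbba" position by position:
  Position 0: 'c' vs 'd' => differ
  Position 1: 'a' vs 'a' => same
  Position 2: 'a' vs 'b' => differ
  Position 3: 'b' vs 'b' => same
  Position 4: 'd' vs 'b' => differ
  Position 5: 'a' vs 'a' => same
Total differences (Hamming distance): 3

3


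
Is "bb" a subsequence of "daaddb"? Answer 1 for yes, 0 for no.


Check if "bb" is a subsequence of "daaddb"
Greedy scan:
  Position 0 ('d'): no match needed
  Position 1 ('a'): no match needed
  Position 2 ('a'): no match needed
  Position 3 ('d'): no match needed
  Position 4 ('d'): no match needed
  Position 5 ('b'): matches sub[0] = 'b'
Only matched 1/2 characters => not a subsequence

0


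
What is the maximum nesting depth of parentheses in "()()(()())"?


Input: "()()(()())"
Tracking depth:
  Position 0 '(': depth becomes 1
  Position 1 ')': depth becomes 0
  Position 2 '(': depth becomes 1
  Position 3 ')': depth becomes 0
  Position 4 '(': depth becomes 1
  Position 5 '(': depth becomes 2
  Position 6 ')': depth becomes 1
  Position 7 '(': depth becomes 2
  Position 8 ')': depth becomes 1
  Position 9 ')': depth becomes 0
Maximum depth reached: 2

2


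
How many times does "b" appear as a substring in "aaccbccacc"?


Searching for "b" in "aaccbccacc"
Scanning each position:
  Position 0: "a" => no
  Position 1: "a" => no
  Position 2: "c" => no
  Position 3: "c" => no
  Position 4: "b" => MATCH
  Position 5: "c" => no
  Position 6: "c" => no
  Position 7: "a" => no
  Position 8: "c" => no
  Position 9: "c" => no
Total occurrences: 1

1


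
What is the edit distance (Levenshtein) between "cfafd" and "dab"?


Computing edit distance: "cfafd" -> "dab"
DP table:
           d    a    b
      0    1    2    3
  c   1    1    2    3
  f   2    2    2    3
  a   3    3    2    3
  f   4    4    3    3
  d   5    4    4    4
Edit distance = dp[5][3] = 4

4


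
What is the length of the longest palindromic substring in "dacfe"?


Input: "dacfe"
Checking substrings for palindromes:
  No multi-char palindromic substrings found
Longest palindromic substring: "d" with length 1

1


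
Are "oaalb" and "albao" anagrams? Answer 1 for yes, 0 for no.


Strings: "oaalb", "albao"
Sorted first:  aablo
Sorted second: aablo
Sorted forms match => anagrams

1


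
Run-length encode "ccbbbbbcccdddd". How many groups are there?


Input: ccbbbbbcccdddd
Scanning for consecutive runs:
  Group 1: 'c' x 2 (positions 0-1)
  Group 2: 'b' x 5 (positions 2-6)
  Group 3: 'c' x 3 (positions 7-9)
  Group 4: 'd' x 4 (positions 10-13)
Total groups: 4

4


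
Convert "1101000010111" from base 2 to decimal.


Input: "1101000010111" in base 2
Positional expansion:
  Digit '1' (value 1) x 2^12 = 4096
  Digit '1' (value 1) x 2^11 = 2048
  Digit '0' (value 0) x 2^10 = 0
  Digit '1' (value 1) x 2^9 = 512
  Digit '0' (value 0) x 2^8 = 0
  Digit '0' (value 0) x 2^7 = 0
  Digit '0' (value 0) x 2^6 = 0
  Digit '0' (value 0) x 2^5 = 0
  Digit '1' (value 1) x 2^4 = 16
  Digit '0' (value 0) x 2^3 = 0
  Digit '1' (value 1) x 2^2 = 4
  Digit '1' (value 1) x 2^1 = 2
  Digit '1' (value 1) x 2^0 = 1
Sum = 6679

6679


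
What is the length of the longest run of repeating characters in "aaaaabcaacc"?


Input: "aaaaabcaacc"
Scanning for longest run:
  Position 1 ('a'): continues run of 'a', length=2
  Position 2 ('a'): continues run of 'a', length=3
  Position 3 ('a'): continues run of 'a', length=4
  Position 4 ('a'): continues run of 'a', length=5
  Position 5 ('b'): new char, reset run to 1
  Position 6 ('c'): new char, reset run to 1
  Position 7 ('a'): new char, reset run to 1
  Position 8 ('a'): continues run of 'a', length=2
  Position 9 ('c'): new char, reset run to 1
  Position 10 ('c'): continues run of 'c', length=2
Longest run: 'a' with length 5

5


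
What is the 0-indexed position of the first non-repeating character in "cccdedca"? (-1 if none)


Input: cccdedca
Character frequencies:
  'a': 1
  'c': 4
  'd': 2
  'e': 1
Scanning left to right for freq == 1:
  Position 0 ('c'): freq=4, skip
  Position 1 ('c'): freq=4, skip
  Position 2 ('c'): freq=4, skip
  Position 3 ('d'): freq=2, skip
  Position 4 ('e'): unique! => answer = 4

4


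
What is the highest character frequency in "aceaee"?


Input: aceaee
Character counts:
  'a': 2
  'c': 1
  'e': 3
Maximum frequency: 3

3


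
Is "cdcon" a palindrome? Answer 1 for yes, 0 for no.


Input: cdcon
Reversed: nocdc
  Compare pos 0 ('c') with pos 4 ('n'): MISMATCH
  Compare pos 1 ('d') with pos 3 ('o'): MISMATCH
Result: not a palindrome

0


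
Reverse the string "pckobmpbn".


Input: pckobmpbn
Reading characters right to left:
  Position 8: 'n'
  Position 7: 'b'
  Position 6: 'p'
  Position 5: 'm'
  Position 4: 'b'
  Position 3: 'o'
  Position 2: 'k'
  Position 1: 'c'
  Position 0: 'p'
Reversed: nbpmbokcp

nbpmbokcp


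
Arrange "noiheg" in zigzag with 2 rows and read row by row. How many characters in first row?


Zigzag "noiheg" into 2 rows:
Placing characters:
  'n' => row 0
  'o' => row 1
  'i' => row 0
  'h' => row 1
  'e' => row 0
  'g' => row 1
Rows:
  Row 0: "nie"
  Row 1: "ohg"
First row length: 3

3


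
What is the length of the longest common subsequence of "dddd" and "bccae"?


LCS of "dddd" and "bccae"
DP table:
           b    c    c    a    e
      0    0    0    0    0    0
  d   0    0    0    0    0    0
  d   0    0    0    0    0    0
  d   0    0    0    0    0    0
  d   0    0    0    0    0    0
LCS length = dp[4][5] = 0

0


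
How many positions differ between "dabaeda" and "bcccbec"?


Comparing "dabaeda" and "bcccbec" position by position:
  Position 0: 'd' vs 'b' => DIFFER
  Position 1: 'a' vs 'c' => DIFFER
  Position 2: 'b' vs 'c' => DIFFER
  Position 3: 'a' vs 'c' => DIFFER
  Position 4: 'e' vs 'b' => DIFFER
  Position 5: 'd' vs 'e' => DIFFER
  Position 6: 'a' vs 'c' => DIFFER
Positions that differ: 7

7


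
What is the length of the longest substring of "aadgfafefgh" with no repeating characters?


Input: "aadgfafefgh"
Sliding window (track last position of each char):
  Position 0 ('a'): window [0,0] length 1 -- new best
  Position 1 ('a'): repeat (last at 0), move window start to 1
  Position 1 ('a'): window [1,1] length 1
  Position 2 ('d'): window [1,2] length 2 -- new best
  Position 3 ('g'): window [1,3] length 3 -- new best
  Position 4 ('f'): window [1,4] length 4 -- new best
  Position 5 ('a'): repeat (last at 1), move window start to 2
  Position 5 ('a'): window [2,5] length 4
  Position 6 ('f'): repeat (last at 4), move window start to 5
  Position 6 ('f'): window [5,6] length 2
  Position 7 ('e'): window [5,7] length 3
  Position 8 ('f'): repeat (last at 6), move window start to 7
  Position 8 ('f'): window [7,8] length 2
  Position 9 ('g'): window [7,9] length 3
  Position 10 ('h'): window [7,10] length 4
Longest substring with no repeats: "adgf" with length 4

4


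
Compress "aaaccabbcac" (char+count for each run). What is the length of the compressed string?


Input: aaaccabbcac
Runs:
  'a' x 3 => "a3"
  'c' x 2 => "c2"
  'a' x 1 => "a1"
  'b' x 2 => "b2"
  'c' x 1 => "c1"
  'a' x 1 => "a1"
  'c' x 1 => "c1"
Compressed: "a3c2a1b2c1a1c1"
Compressed length: 14

14


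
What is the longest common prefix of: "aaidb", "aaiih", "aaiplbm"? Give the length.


Words: aaidb, aaiih, aaiplbm
  Position 0: all 'a' => match
  Position 1: all 'a' => match
  Position 2: all 'i' => match
  Position 3: ('d', 'i', 'p') => mismatch, stop
LCP = "aai" (length 3)

3


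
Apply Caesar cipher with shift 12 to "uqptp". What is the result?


Caesar cipher: shift "uqptp" by 12
  'u' (pos 20) + 12 = pos 6 = 'g'
  'q' (pos 16) + 12 = pos 2 = 'c'
  'p' (pos 15) + 12 = pos 1 = 'b'
  't' (pos 19) + 12 = pos 5 = 'f'
  'p' (pos 15) + 12 = pos 1 = 'b'
Result: gcbfb

gcbfb


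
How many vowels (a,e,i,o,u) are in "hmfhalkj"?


Input: hmfhalkj
Checking each character:
  'h' at position 0: consonant
  'm' at position 1: consonant
  'f' at position 2: consonant
  'h' at position 3: consonant
  'a' at position 4: vowel (running total: 1)
  'l' at position 5: consonant
  'k' at position 6: consonant
  'j' at position 7: consonant
Total vowels: 1

1


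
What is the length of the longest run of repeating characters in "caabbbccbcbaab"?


Input: "caabbbccbcbaab"
Scanning for longest run:
  Position 1 ('a'): new char, reset run to 1
  Position 2 ('a'): continues run of 'a', length=2
  Position 3 ('b'): new char, reset run to 1
  Position 4 ('b'): continues run of 'b', length=2
  Position 5 ('b'): continues run of 'b', length=3
  Position 6 ('c'): new char, reset run to 1
  Position 7 ('c'): continues run of 'c', length=2
  Position 8 ('b'): new char, reset run to 1
  Position 9 ('c'): new char, reset run to 1
  Position 10 ('b'): new char, reset run to 1
  Position 11 ('a'): new char, reset run to 1
  Position 12 ('a'): continues run of 'a', length=2
  Position 13 ('b'): new char, reset run to 1
Longest run: 'b' with length 3

3


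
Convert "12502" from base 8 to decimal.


Input: "12502" in base 8
Positional expansion:
  Digit '1' (value 1) x 8^4 = 4096
  Digit '2' (value 2) x 8^3 = 1024
  Digit '5' (value 5) x 8^2 = 320
  Digit '0' (value 0) x 8^1 = 0
  Digit '2' (value 2) x 8^0 = 2
Sum = 5442

5442


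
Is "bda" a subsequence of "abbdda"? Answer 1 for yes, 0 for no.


Check if "bda" is a subsequence of "abbdda"
Greedy scan:
  Position 0 ('a'): no match needed
  Position 1 ('b'): matches sub[0] = 'b'
  Position 2 ('b'): no match needed
  Position 3 ('d'): matches sub[1] = 'd'
  Position 4 ('d'): no match needed
  Position 5 ('a'): matches sub[2] = 'a'
All 3 characters matched => is a subsequence

1


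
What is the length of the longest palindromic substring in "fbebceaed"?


Input: "fbebceaed"
Checking substrings for palindromes:
  [1:4] "beb" (len 3) => palindrome
  [5:8] "eae" (len 3) => palindrome
Longest palindromic substring: "beb" with length 3

3


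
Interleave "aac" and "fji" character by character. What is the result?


Interleaving "aac" and "fji":
  Position 0: 'a' from first, 'f' from second => "af"
  Position 1: 'a' from first, 'j' from second => "aj"
  Position 2: 'c' from first, 'i' from second => "ci"
Result: afajci

afajci


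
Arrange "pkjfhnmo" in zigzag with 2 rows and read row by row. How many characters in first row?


Zigzag "pkjfhnmo" into 2 rows:
Placing characters:
  'p' => row 0
  'k' => row 1
  'j' => row 0
  'f' => row 1
  'h' => row 0
  'n' => row 1
  'm' => row 0
  'o' => row 1
Rows:
  Row 0: "pjhm"
  Row 1: "kfno"
First row length: 4

4


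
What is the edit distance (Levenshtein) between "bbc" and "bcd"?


Computing edit distance: "bbc" -> "bcd"
DP table:
           b    c    d
      0    1    2    3
  b   1    0    1    2
  b   2    1    1    2
  c   3    2    1    2
Edit distance = dp[3][3] = 2

2


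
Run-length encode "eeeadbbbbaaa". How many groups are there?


Input: eeeadbbbbaaa
Scanning for consecutive runs:
  Group 1: 'e' x 3 (positions 0-2)
  Group 2: 'a' x 1 (positions 3-3)
  Group 3: 'd' x 1 (positions 4-4)
  Group 4: 'b' x 4 (positions 5-8)
  Group 5: 'a' x 3 (positions 9-11)
Total groups: 5

5


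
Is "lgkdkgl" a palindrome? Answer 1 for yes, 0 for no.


Input: lgkdkgl
Reversed: lgkdkgl
  Compare pos 0 ('l') with pos 6 ('l'): match
  Compare pos 1 ('g') with pos 5 ('g'): match
  Compare pos 2 ('k') with pos 4 ('k'): match
Result: palindrome

1


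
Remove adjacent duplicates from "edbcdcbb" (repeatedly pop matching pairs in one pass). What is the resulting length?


Input: edbcdcbb
Stack-based adjacent duplicate removal:
  Read 'e': push. Stack: e
  Read 'd': push. Stack: ed
  Read 'b': push. Stack: edb
  Read 'c': push. Stack: edbc
  Read 'd': push. Stack: edbcd
  Read 'c': push. Stack: edbcdc
  Read 'b': push. Stack: edbcdcb
  Read 'b': matches stack top 'b' => pop. Stack: edbcdc
Final stack: "edbcdc" (length 6)

6


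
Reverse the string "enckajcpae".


Input: enckajcpae
Reading characters right to left:
  Position 9: 'e'
  Position 8: 'a'
  Position 7: 'p'
  Position 6: 'c'
  Position 5: 'j'
  Position 4: 'a'
  Position 3: 'k'
  Position 2: 'c'
  Position 1: 'n'
  Position 0: 'e'
Reversed: eapcjakcne

eapcjakcne


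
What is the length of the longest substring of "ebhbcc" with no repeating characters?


Input: "ebhbcc"
Sliding window (track last position of each char):
  Position 0 ('e'): window [0,0] length 1 -- new best
  Position 1 ('b'): window [0,1] length 2 -- new best
  Position 2 ('h'): window [0,2] length 3 -- new best
  Position 3 ('b'): repeat (last at 1), move window start to 2
  Position 3 ('b'): window [2,3] length 2
  Position 4 ('c'): window [2,4] length 3
  Position 5 ('c'): repeat (last at 4), move window start to 5
  Position 5 ('c'): window [5,5] length 1
Longest substring with no repeats: "ebh" with length 3

3


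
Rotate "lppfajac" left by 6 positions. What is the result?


Input: "lppfajac", rotate left by 6
First 6 characters: "lppfaj"
Remaining characters: "ac"
Concatenate remaining + first: "ac" + "lppfaj" = "aclppfaj"

aclppfaj


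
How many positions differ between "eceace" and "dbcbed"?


Comparing "eceace" and "dbcbed" position by position:
  Position 0: 'e' vs 'd' => DIFFER
  Position 1: 'c' vs 'b' => DIFFER
  Position 2: 'e' vs 'c' => DIFFER
  Position 3: 'a' vs 'b' => DIFFER
  Position 4: 'c' vs 'e' => DIFFER
  Position 5: 'e' vs 'd' => DIFFER
Positions that differ: 6

6


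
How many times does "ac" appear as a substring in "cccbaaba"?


Searching for "ac" in "cccbaaba"
Scanning each position:
  Position 0: "cc" => no
  Position 1: "cc" => no
  Position 2: "cb" => no
  Position 3: "ba" => no
  Position 4: "aa" => no
  Position 5: "ab" => no
  Position 6: "ba" => no
Total occurrences: 0

0


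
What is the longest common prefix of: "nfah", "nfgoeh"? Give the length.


Words: nfah, nfgoeh
  Position 0: all 'n' => match
  Position 1: all 'f' => match
  Position 2: ('a', 'g') => mismatch, stop
LCP = "nf" (length 2)

2


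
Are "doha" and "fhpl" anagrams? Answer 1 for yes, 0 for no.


Strings: "doha", "fhpl"
Sorted first:  adho
Sorted second: fhlp
Differ at position 0: 'a' vs 'f' => not anagrams

0


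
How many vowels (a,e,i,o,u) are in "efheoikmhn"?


Input: efheoikmhn
Checking each character:
  'e' at position 0: vowel (running total: 1)
  'f' at position 1: consonant
  'h' at position 2: consonant
  'e' at position 3: vowel (running total: 2)
  'o' at position 4: vowel (running total: 3)
  'i' at position 5: vowel (running total: 4)
  'k' at position 6: consonant
  'm' at position 7: consonant
  'h' at position 8: consonant
  'n' at position 9: consonant
Total vowels: 4

4


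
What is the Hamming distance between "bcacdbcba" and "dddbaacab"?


Comparing "bcacdbcba" and "dddbaacab" position by position:
  Position 0: 'b' vs 'd' => differ
  Position 1: 'c' vs 'd' => differ
  Position 2: 'a' vs 'd' => differ
  Position 3: 'c' vs 'b' => differ
  Position 4: 'd' vs 'a' => differ
  Position 5: 'b' vs 'a' => differ
  Position 6: 'c' vs 'c' => same
  Position 7: 'b' vs 'a' => differ
  Position 8: 'a' vs 'b' => differ
Total differences (Hamming distance): 8

8


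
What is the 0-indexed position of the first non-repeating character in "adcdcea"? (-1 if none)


Input: adcdcea
Character frequencies:
  'a': 2
  'c': 2
  'd': 2
  'e': 1
Scanning left to right for freq == 1:
  Position 0 ('a'): freq=2, skip
  Position 1 ('d'): freq=2, skip
  Position 2 ('c'): freq=2, skip
  Position 3 ('d'): freq=2, skip
  Position 4 ('c'): freq=2, skip
  Position 5 ('e'): unique! => answer = 5

5


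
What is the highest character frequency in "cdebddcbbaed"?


Input: cdebddcbbaed
Character counts:
  'a': 1
  'b': 3
  'c': 2
  'd': 4
  'e': 2
Maximum frequency: 4

4


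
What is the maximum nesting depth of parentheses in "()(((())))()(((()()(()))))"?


Input: "()(((())))()(((()()(()))))"
Tracking depth:
  Position 0 '(': depth becomes 1
  Position 1 ')': depth becomes 0
  Position 2 '(': depth becomes 1
  Position 3 '(': depth becomes 2
  Position 4 '(': depth becomes 3
  Position 5 '(': depth becomes 4
  Position 6 ')': depth becomes 3
  Position 7 ')': depth becomes 2
  Position 8 ')': depth becomes 1
  Position 9 ')': depth becomes 0
  Position 10 '(': depth becomes 1
  Position 11 ')': depth becomes 0
  Position 12 '(': depth becomes 1
  Position 13 '(': depth becomes 2
  Position 14 '(': depth becomes 3
  Position 15 '(': depth becomes 4
  Position 16 ')': depth becomes 3
  Position 17 '(': depth becomes 4
  Position 18 ')': depth becomes 3
  Position 19 '(': depth becomes 4
  Position 20 '(': depth becomes 5
  Position 21 ')': depth becomes 4
  Position 22 ')': depth becomes 3
  Position 23 ')': depth becomes 2
  Position 24 ')': depth becomes 1
  Position 25 ')': depth becomes 0
Maximum depth reached: 5

5


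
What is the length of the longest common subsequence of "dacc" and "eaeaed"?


LCS of "dacc" and "eaeaed"
DP table:
           e    a    e    a    e    d
      0    0    0    0    0    0    0
  d   0    0    0    0    0    0    1
  a   0    0    1    1    1    1    1
  c   0    0    1    1    1    1    1
  c   0    0    1    1    1    1    1
LCS length = dp[4][6] = 1

1


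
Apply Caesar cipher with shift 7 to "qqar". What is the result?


Caesar cipher: shift "qqar" by 7
  'q' (pos 16) + 7 = pos 23 = 'x'
  'q' (pos 16) + 7 = pos 23 = 'x'
  'a' (pos 0) + 7 = pos 7 = 'h'
  'r' (pos 17) + 7 = pos 24 = 'y'
Result: xxhy

xxhy


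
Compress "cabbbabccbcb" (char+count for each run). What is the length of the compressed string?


Input: cabbbabccbcb
Runs:
  'c' x 1 => "c1"
  'a' x 1 => "a1"
  'b' x 3 => "b3"
  'a' x 1 => "a1"
  'b' x 1 => "b1"
  'c' x 2 => "c2"
  'b' x 1 => "b1"
  'c' x 1 => "c1"
  'b' x 1 => "b1"
Compressed: "c1a1b3a1b1c2b1c1b1"
Compressed length: 18

18


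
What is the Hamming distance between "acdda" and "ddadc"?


Comparing "acdda" and "ddadc" position by position:
  Position 0: 'a' vs 'd' => differ
  Position 1: 'c' vs 'd' => differ
  Position 2: 'd' vs 'a' => differ
  Position 3: 'd' vs 'd' => same
  Position 4: 'a' vs 'c' => differ
Total differences (Hamming distance): 4

4


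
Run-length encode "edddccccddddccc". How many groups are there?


Input: edddccccddddccc
Scanning for consecutive runs:
  Group 1: 'e' x 1 (positions 0-0)
  Group 2: 'd' x 3 (positions 1-3)
  Group 3: 'c' x 4 (positions 4-7)
  Group 4: 'd' x 4 (positions 8-11)
  Group 5: 'c' x 3 (positions 12-14)
Total groups: 5

5


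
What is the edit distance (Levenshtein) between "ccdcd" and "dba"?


Computing edit distance: "ccdcd" -> "dba"
DP table:
           d    b    a
      0    1    2    3
  c   1    1    2    3
  c   2    2    2    3
  d   3    2    3    3
  c   4    3    3    4
  d   5    4    4    4
Edit distance = dp[5][3] = 4

4


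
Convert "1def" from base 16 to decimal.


Input: "1def" in base 16
Positional expansion:
  Digit '1' (value 1) x 16^3 = 4096
  Digit 'd' (value 13) x 16^2 = 3328
  Digit 'e' (value 14) x 16^1 = 224
  Digit 'f' (value 15) x 16^0 = 15
Sum = 7663

7663


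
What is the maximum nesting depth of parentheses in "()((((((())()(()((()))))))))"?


Input: "()((((((())()(()((()))))))))"
Tracking depth:
  Position 0 '(': depth becomes 1
  Position 1 ')': depth becomes 0
  Position 2 '(': depth becomes 1
  Position 3 '(': depth becomes 2
  Position 4 '(': depth becomes 3
  Position 5 '(': depth becomes 4
  Position 6 '(': depth becomes 5
  Position 7 '(': depth becomes 6
  Position 8 '(': depth becomes 7
  Position 9 ')': depth becomes 6
  Position 10 ')': depth becomes 5
  Position 11 '(': depth becomes 6
  Position 12 ')': depth becomes 5
  Position 13 '(': depth becomes 6
  Position 14 '(': depth becomes 7
  Position 15 ')': depth becomes 6
  Position 16 '(': depth becomes 7
  Position 17 '(': depth becomes 8
  Position 18 '(': depth becomes 9
  Position 19 ')': depth becomes 8
  Position 20 ')': depth becomes 7
  Position 21 ')': depth becomes 6
  Position 22 ')': depth becomes 5
  Position 23 ')': depth becomes 4
  Position 24 ')': depth becomes 3
  Position 25 ')': depth becomes 2
  Position 26 ')': depth becomes 1
  Position 27 ')': depth becomes 0
Maximum depth reached: 9

9


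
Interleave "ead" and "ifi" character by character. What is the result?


Interleaving "ead" and "ifi":
  Position 0: 'e' from first, 'i' from second => "ei"
  Position 1: 'a' from first, 'f' from second => "af"
  Position 2: 'd' from first, 'i' from second => "di"
Result: eiafdi

eiafdi


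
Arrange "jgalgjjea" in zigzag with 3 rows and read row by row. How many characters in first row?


Zigzag "jgalgjjea" into 3 rows:
Placing characters:
  'j' => row 0
  'g' => row 1
  'a' => row 2
  'l' => row 1
  'g' => row 0
  'j' => row 1
  'j' => row 2
  'e' => row 1
  'a' => row 0
Rows:
  Row 0: "jga"
  Row 1: "glje"
  Row 2: "aj"
First row length: 3

3


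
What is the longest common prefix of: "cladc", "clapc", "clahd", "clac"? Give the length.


Words: cladc, clapc, clahd, clac
  Position 0: all 'c' => match
  Position 1: all 'l' => match
  Position 2: all 'a' => match
  Position 3: ('d', 'p', 'h', 'c') => mismatch, stop
LCP = "cla" (length 3)

3


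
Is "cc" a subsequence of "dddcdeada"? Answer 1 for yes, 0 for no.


Check if "cc" is a subsequence of "dddcdeada"
Greedy scan:
  Position 0 ('d'): no match needed
  Position 1 ('d'): no match needed
  Position 2 ('d'): no match needed
  Position 3 ('c'): matches sub[0] = 'c'
  Position 4 ('d'): no match needed
  Position 5 ('e'): no match needed
  Position 6 ('a'): no match needed
  Position 7 ('d'): no match needed
  Position 8 ('a'): no match needed
Only matched 1/2 characters => not a subsequence

0


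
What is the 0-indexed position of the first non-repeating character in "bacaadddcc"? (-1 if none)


Input: bacaadddcc
Character frequencies:
  'a': 3
  'b': 1
  'c': 3
  'd': 3
Scanning left to right for freq == 1:
  Position 0 ('b'): unique! => answer = 0

0


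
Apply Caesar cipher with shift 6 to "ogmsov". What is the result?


Caesar cipher: shift "ogmsov" by 6
  'o' (pos 14) + 6 = pos 20 = 'u'
  'g' (pos 6) + 6 = pos 12 = 'm'
  'm' (pos 12) + 6 = pos 18 = 's'
  's' (pos 18) + 6 = pos 24 = 'y'
  'o' (pos 14) + 6 = pos 20 = 'u'
  'v' (pos 21) + 6 = pos 1 = 'b'
Result: umsyub

umsyub


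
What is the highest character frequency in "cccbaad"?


Input: cccbaad
Character counts:
  'a': 2
  'b': 1
  'c': 3
  'd': 1
Maximum frequency: 3

3


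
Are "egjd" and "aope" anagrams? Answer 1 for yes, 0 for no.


Strings: "egjd", "aope"
Sorted first:  degj
Sorted second: aeop
Differ at position 0: 'd' vs 'a' => not anagrams

0


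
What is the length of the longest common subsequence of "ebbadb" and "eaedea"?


LCS of "ebbadb" and "eaedea"
DP table:
           e    a    e    d    e    a
      0    0    0    0    0    0    0
  e   0    1    1    1    1    1    1
  b   0    1    1    1    1    1    1
  b   0    1    1    1    1    1    1
  a   0    1    2    2    2    2    2
  d   0    1    2    2    3    3    3
  b   0    1    2    2    3    3    3
LCS length = dp[6][6] = 3

3


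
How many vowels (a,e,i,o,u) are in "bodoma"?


Input: bodoma
Checking each character:
  'b' at position 0: consonant
  'o' at position 1: vowel (running total: 1)
  'd' at position 2: consonant
  'o' at position 3: vowel (running total: 2)
  'm' at position 4: consonant
  'a' at position 5: vowel (running total: 3)
Total vowels: 3

3


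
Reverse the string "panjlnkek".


Input: panjlnkek
Reading characters right to left:
  Position 8: 'k'
  Position 7: 'e'
  Position 6: 'k'
  Position 5: 'n'
  Position 4: 'l'
  Position 3: 'j'
  Position 2: 'n'
  Position 1: 'a'
  Position 0: 'p'
Reversed: keknljnap

keknljnap


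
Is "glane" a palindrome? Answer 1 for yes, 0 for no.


Input: glane
Reversed: enalg
  Compare pos 0 ('g') with pos 4 ('e'): MISMATCH
  Compare pos 1 ('l') with pos 3 ('n'): MISMATCH
Result: not a palindrome

0


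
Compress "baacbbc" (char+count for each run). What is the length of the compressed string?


Input: baacbbc
Runs:
  'b' x 1 => "b1"
  'a' x 2 => "a2"
  'c' x 1 => "c1"
  'b' x 2 => "b2"
  'c' x 1 => "c1"
Compressed: "b1a2c1b2c1"
Compressed length: 10

10


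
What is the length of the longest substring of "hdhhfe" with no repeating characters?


Input: "hdhhfe"
Sliding window (track last position of each char):
  Position 0 ('h'): window [0,0] length 1 -- new best
  Position 1 ('d'): window [0,1] length 2 -- new best
  Position 2 ('h'): repeat (last at 0), move window start to 1
  Position 2 ('h'): window [1,2] length 2
  Position 3 ('h'): repeat (last at 2), move window start to 3
  Position 3 ('h'): window [3,3] length 1
  Position 4 ('f'): window [3,4] length 2
  Position 5 ('e'): window [3,5] length 3 -- new best
Longest substring with no repeats: "hfe" with length 3

3


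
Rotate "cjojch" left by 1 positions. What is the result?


Input: "cjojch", rotate left by 1
First 1 characters: "c"
Remaining characters: "jojch"
Concatenate remaining + first: "jojch" + "c" = "jojchc"

jojchc


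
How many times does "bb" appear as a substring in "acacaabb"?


Searching for "bb" in "acacaabb"
Scanning each position:
  Position 0: "ac" => no
  Position 1: "ca" => no
  Position 2: "ac" => no
  Position 3: "ca" => no
  Position 4: "aa" => no
  Position 5: "ab" => no
  Position 6: "bb" => MATCH
Total occurrences: 1

1


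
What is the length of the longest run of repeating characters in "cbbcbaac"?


Input: "cbbcbaac"
Scanning for longest run:
  Position 1 ('b'): new char, reset run to 1
  Position 2 ('b'): continues run of 'b', length=2
  Position 3 ('c'): new char, reset run to 1
  Position 4 ('b'): new char, reset run to 1
  Position 5 ('a'): new char, reset run to 1
  Position 6 ('a'): continues run of 'a', length=2
  Position 7 ('c'): new char, reset run to 1
Longest run: 'b' with length 2

2


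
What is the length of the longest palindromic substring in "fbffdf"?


Input: "fbffdf"
Checking substrings for palindromes:
  [0:3] "fbf" (len 3) => palindrome
  [3:6] "fdf" (len 3) => palindrome
  [2:4] "ff" (len 2) => palindrome
Longest palindromic substring: "fbf" with length 3

3


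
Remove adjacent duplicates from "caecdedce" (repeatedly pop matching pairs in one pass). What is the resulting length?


Input: caecdedce
Stack-based adjacent duplicate removal:
  Read 'c': push. Stack: c
  Read 'a': push. Stack: ca
  Read 'e': push. Stack: cae
  Read 'c': push. Stack: caec
  Read 'd': push. Stack: caecd
  Read 'e': push. Stack: caecde
  Read 'd': push. Stack: caecded
  Read 'c': push. Stack: caecdedc
  Read 'e': push. Stack: caecdedce
Final stack: "caecdedce" (length 9)

9


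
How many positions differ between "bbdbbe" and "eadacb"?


Comparing "bbdbbe" and "eadacb" position by position:
  Position 0: 'b' vs 'e' => DIFFER
  Position 1: 'b' vs 'a' => DIFFER
  Position 2: 'd' vs 'd' => same
  Position 3: 'b' vs 'a' => DIFFER
  Position 4: 'b' vs 'c' => DIFFER
  Position 5: 'e' vs 'b' => DIFFER
Positions that differ: 5

5


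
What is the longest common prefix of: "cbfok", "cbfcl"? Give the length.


Words: cbfok, cbfcl
  Position 0: all 'c' => match
  Position 1: all 'b' => match
  Position 2: all 'f' => match
  Position 3: ('o', 'c') => mismatch, stop
LCP = "cbf" (length 3)

3


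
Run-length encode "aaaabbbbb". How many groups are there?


Input: aaaabbbbb
Scanning for consecutive runs:
  Group 1: 'a' x 4 (positions 0-3)
  Group 2: 'b' x 5 (positions 4-8)
Total groups: 2

2


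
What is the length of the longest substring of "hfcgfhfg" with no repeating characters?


Input: "hfcgfhfg"
Sliding window (track last position of each char):
  Position 0 ('h'): window [0,0] length 1 -- new best
  Position 1 ('f'): window [0,1] length 2 -- new best
  Position 2 ('c'): window [0,2] length 3 -- new best
  Position 3 ('g'): window [0,3] length 4 -- new best
  Position 4 ('f'): repeat (last at 1), move window start to 2
  Position 4 ('f'): window [2,4] length 3
  Position 5 ('h'): window [2,5] length 4
  Position 6 ('f'): repeat (last at 4), move window start to 5
  Position 6 ('f'): window [5,6] length 2
  Position 7 ('g'): window [5,7] length 3
Longest substring with no repeats: "hfcg" with length 4

4


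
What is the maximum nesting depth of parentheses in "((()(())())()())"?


Input: "((()(())())()())"
Tracking depth:
  Position 0 '(': depth becomes 1
  Position 1 '(': depth becomes 2
  Position 2 '(': depth becomes 3
  Position 3 ')': depth becomes 2
  Position 4 '(': depth becomes 3
  Position 5 '(': depth becomes 4
  Position 6 ')': depth becomes 3
  Position 7 ')': depth becomes 2
  Position 8 '(': depth becomes 3
  Position 9 ')': depth becomes 2
  Position 10 ')': depth becomes 1
  Position 11 '(': depth becomes 2
  Position 12 ')': depth becomes 1
  Position 13 '(': depth becomes 2
  Position 14 ')': depth becomes 1
  Position 15 ')': depth becomes 0
Maximum depth reached: 4

4


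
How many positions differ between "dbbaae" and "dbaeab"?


Comparing "dbbaae" and "dbaeab" position by position:
  Position 0: 'd' vs 'd' => same
  Position 1: 'b' vs 'b' => same
  Position 2: 'b' vs 'a' => DIFFER
  Position 3: 'a' vs 'e' => DIFFER
  Position 4: 'a' vs 'a' => same
  Position 5: 'e' vs 'b' => DIFFER
Positions that differ: 3

3


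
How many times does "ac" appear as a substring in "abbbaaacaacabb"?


Searching for "ac" in "abbbaaacaacabb"
Scanning each position:
  Position 0: "ab" => no
  Position 1: "bb" => no
  Position 2: "bb" => no
  Position 3: "ba" => no
  Position 4: "aa" => no
  Position 5: "aa" => no
  Position 6: "ac" => MATCH
  Position 7: "ca" => no
  Position 8: "aa" => no
  Position 9: "ac" => MATCH
  Position 10: "ca" => no
  Position 11: "ab" => no
  Position 12: "bb" => no
Total occurrences: 2

2


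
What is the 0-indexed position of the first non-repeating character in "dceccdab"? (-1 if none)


Input: dceccdab
Character frequencies:
  'a': 1
  'b': 1
  'c': 3
  'd': 2
  'e': 1
Scanning left to right for freq == 1:
  Position 0 ('d'): freq=2, skip
  Position 1 ('c'): freq=3, skip
  Position 2 ('e'): unique! => answer = 2

2


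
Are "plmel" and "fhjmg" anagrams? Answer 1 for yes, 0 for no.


Strings: "plmel", "fhjmg"
Sorted first:  ellmp
Sorted second: fghjm
Differ at position 0: 'e' vs 'f' => not anagrams

0


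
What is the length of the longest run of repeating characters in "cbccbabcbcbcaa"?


Input: "cbccbabcbcbcaa"
Scanning for longest run:
  Position 1 ('b'): new char, reset run to 1
  Position 2 ('c'): new char, reset run to 1
  Position 3 ('c'): continues run of 'c', length=2
  Position 4 ('b'): new char, reset run to 1
  Position 5 ('a'): new char, reset run to 1
  Position 6 ('b'): new char, reset run to 1
  Position 7 ('c'): new char, reset run to 1
  Position 8 ('b'): new char, reset run to 1
  Position 9 ('c'): new char, reset run to 1
  Position 10 ('b'): new char, reset run to 1
  Position 11 ('c'): new char, reset run to 1
  Position 12 ('a'): new char, reset run to 1
  Position 13 ('a'): continues run of 'a', length=2
Longest run: 'c' with length 2

2


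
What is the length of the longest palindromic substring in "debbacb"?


Input: "debbacb"
Checking substrings for palindromes:
  [2:4] "bb" (len 2) => palindrome
Longest palindromic substring: "bb" with length 2

2


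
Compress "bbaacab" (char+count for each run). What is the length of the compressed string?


Input: bbaacab
Runs:
  'b' x 2 => "b2"
  'a' x 2 => "a2"
  'c' x 1 => "c1"
  'a' x 1 => "a1"
  'b' x 1 => "b1"
Compressed: "b2a2c1a1b1"
Compressed length: 10

10


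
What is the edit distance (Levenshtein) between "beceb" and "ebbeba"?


Computing edit distance: "beceb" -> "ebbeba"
DP table:
           e    b    b    e    b    a
      0    1    2    3    4    5    6
  b   1    1    1    2    3    4    5
  e   2    1    2    2    2    3    4
  c   3    2    2    3    3    3    4
  e   4    3    3    3    3    4    4
  b   5    4    3    3    4    3    4
Edit distance = dp[5][6] = 4

4


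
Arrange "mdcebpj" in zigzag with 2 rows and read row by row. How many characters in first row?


Zigzag "mdcebpj" into 2 rows:
Placing characters:
  'm' => row 0
  'd' => row 1
  'c' => row 0
  'e' => row 1
  'b' => row 0
  'p' => row 1
  'j' => row 0
Rows:
  Row 0: "mcbj"
  Row 1: "dep"
First row length: 4

4


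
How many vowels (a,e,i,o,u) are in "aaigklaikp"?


Input: aaigklaikp
Checking each character:
  'a' at position 0: vowel (running total: 1)
  'a' at position 1: vowel (running total: 2)
  'i' at position 2: vowel (running total: 3)
  'g' at position 3: consonant
  'k' at position 4: consonant
  'l' at position 5: consonant
  'a' at position 6: vowel (running total: 4)
  'i' at position 7: vowel (running total: 5)
  'k' at position 8: consonant
  'p' at position 9: consonant
Total vowels: 5

5


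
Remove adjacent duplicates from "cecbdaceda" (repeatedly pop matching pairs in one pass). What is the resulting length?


Input: cecbdaceda
Stack-based adjacent duplicate removal:
  Read 'c': push. Stack: c
  Read 'e': push. Stack: ce
  Read 'c': push. Stack: cec
  Read 'b': push. Stack: cecb
  Read 'd': push. Stack: cecbd
  Read 'a': push. Stack: cecbda
  Read 'c': push. Stack: cecbdac
  Read 'e': push. Stack: cecbdace
  Read 'd': push. Stack: cecbdaced
  Read 'a': push. Stack: cecbdaceda
Final stack: "cecbdaceda" (length 10)

10


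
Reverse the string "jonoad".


Input: jonoad
Reading characters right to left:
  Position 5: 'd'
  Position 4: 'a'
  Position 3: 'o'
  Position 2: 'n'
  Position 1: 'o'
  Position 0: 'j'
Reversed: daonoj

daonoj


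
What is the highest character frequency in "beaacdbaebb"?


Input: beaacdbaebb
Character counts:
  'a': 3
  'b': 4
  'c': 1
  'd': 1
  'e': 2
Maximum frequency: 4

4


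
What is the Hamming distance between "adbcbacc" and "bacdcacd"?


Comparing "adbcbacc" and "bacdcacd" position by position:
  Position 0: 'a' vs 'b' => differ
  Position 1: 'd' vs 'a' => differ
  Position 2: 'b' vs 'c' => differ
  Position 3: 'c' vs 'd' => differ
  Position 4: 'b' vs 'c' => differ
  Position 5: 'a' vs 'a' => same
  Position 6: 'c' vs 'c' => same
  Position 7: 'c' vs 'd' => differ
Total differences (Hamming distance): 6

6


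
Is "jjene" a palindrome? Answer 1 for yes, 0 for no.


Input: jjene
Reversed: enejj
  Compare pos 0 ('j') with pos 4 ('e'): MISMATCH
  Compare pos 1 ('j') with pos 3 ('n'): MISMATCH
Result: not a palindrome

0


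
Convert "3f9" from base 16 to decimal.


Input: "3f9" in base 16
Positional expansion:
  Digit '3' (value 3) x 16^2 = 768
  Digit 'f' (value 15) x 16^1 = 240
  Digit '9' (value 9) x 16^0 = 9
Sum = 1017

1017


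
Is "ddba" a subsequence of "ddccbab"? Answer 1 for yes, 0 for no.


Check if "ddba" is a subsequence of "ddccbab"
Greedy scan:
  Position 0 ('d'): matches sub[0] = 'd'
  Position 1 ('d'): matches sub[1] = 'd'
  Position 2 ('c'): no match needed
  Position 3 ('c'): no match needed
  Position 4 ('b'): matches sub[2] = 'b'
  Position 5 ('a'): matches sub[3] = 'a'
  Position 6 ('b'): no match needed
All 4 characters matched => is a subsequence

1


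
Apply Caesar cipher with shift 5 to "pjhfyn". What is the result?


Caesar cipher: shift "pjhfyn" by 5
  'p' (pos 15) + 5 = pos 20 = 'u'
  'j' (pos 9) + 5 = pos 14 = 'o'
  'h' (pos 7) + 5 = pos 12 = 'm'
  'f' (pos 5) + 5 = pos 10 = 'k'
  'y' (pos 24) + 5 = pos 3 = 'd'
  'n' (pos 13) + 5 = pos 18 = 's'
Result: uomkds

uomkds


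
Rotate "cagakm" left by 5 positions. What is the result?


Input: "cagakm", rotate left by 5
First 5 characters: "cagak"
Remaining characters: "m"
Concatenate remaining + first: "m" + "cagak" = "mcagak"

mcagak


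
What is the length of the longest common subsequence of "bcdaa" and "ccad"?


LCS of "bcdaa" and "ccad"
DP table:
           c    c    a    d
      0    0    0    0    0
  b   0    0    0    0    0
  c   0    1    1    1    1
  d   0    1    1    1    2
  a   0    1    1    2    2
  a   0    1    1    2    2
LCS length = dp[5][4] = 2

2


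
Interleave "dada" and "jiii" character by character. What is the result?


Interleaving "dada" and "jiii":
  Position 0: 'd' from first, 'j' from second => "dj"
  Position 1: 'a' from first, 'i' from second => "ai"
  Position 2: 'd' from first, 'i' from second => "di"
  Position 3: 'a' from first, 'i' from second => "ai"
Result: djaidiai

djaidiai
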